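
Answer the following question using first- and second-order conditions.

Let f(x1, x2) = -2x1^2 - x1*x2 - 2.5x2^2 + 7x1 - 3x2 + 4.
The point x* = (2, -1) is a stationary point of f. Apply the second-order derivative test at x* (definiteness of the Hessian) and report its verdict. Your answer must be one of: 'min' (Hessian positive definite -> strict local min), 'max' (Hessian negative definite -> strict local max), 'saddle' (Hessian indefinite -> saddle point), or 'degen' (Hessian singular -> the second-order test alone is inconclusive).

Compute the Hessian H = grad^2 f:
  H = [[-4, -1], [-1, -5]]
Verify stationarity: grad f(x*) = H x* + g = (0, 0).
Eigenvalues of H: -5.618, -3.382.
Both eigenvalues < 0, so H is negative definite -> x* is a strict local max.

max


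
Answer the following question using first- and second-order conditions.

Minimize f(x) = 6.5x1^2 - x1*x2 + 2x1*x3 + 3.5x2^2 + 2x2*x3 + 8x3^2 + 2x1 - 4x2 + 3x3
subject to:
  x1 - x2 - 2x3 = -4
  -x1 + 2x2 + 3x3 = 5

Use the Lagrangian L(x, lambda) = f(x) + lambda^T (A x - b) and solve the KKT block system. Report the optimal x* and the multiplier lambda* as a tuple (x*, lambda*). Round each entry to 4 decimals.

Form the Lagrangian:
  L(x, lambda) = (1/2) x^T Q x + c^T x + lambda^T (A x - b)
Stationarity (grad_x L = 0): Q x + c + A^T lambda = 0.
Primal feasibility: A x = b.

This gives the KKT block system:
  [ Q   A^T ] [ x     ]   [-c ]
  [ A    0  ] [ lambda ] = [ b ]

Solving the linear system:
  x*      = (-1.8158, -0.1842, 1.1842)
  lambda* = (39.2105, 20.1579)
  f(x*)   = 28.3553

x* = (-1.8158, -0.1842, 1.1842), lambda* = (39.2105, 20.1579)


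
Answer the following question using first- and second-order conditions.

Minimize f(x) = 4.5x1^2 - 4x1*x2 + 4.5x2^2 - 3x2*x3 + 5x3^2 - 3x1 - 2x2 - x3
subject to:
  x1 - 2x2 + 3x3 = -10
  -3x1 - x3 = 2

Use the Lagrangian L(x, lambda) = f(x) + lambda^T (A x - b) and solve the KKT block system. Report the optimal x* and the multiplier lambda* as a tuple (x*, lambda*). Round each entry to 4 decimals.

Form the Lagrangian:
  L(x, lambda) = (1/2) x^T Q x + c^T x + lambda^T (A x - b)
Stationarity (grad_x L = 0): Q x + c + A^T lambda = 0.
Primal feasibility: A x = b.

This gives the KKT block system:
  [ Q   A^T ] [ x     ]   [-c ]
  [ A    0  ] [ lambda ] = [ b ]

Solving the linear system:
  x*      = (0.0887, 1.6453, -2.266)
  lambda* = (9.6256, 0.2808)
  f(x*)   = 47.202

x* = (0.0887, 1.6453, -2.266), lambda* = (9.6256, 0.2808)


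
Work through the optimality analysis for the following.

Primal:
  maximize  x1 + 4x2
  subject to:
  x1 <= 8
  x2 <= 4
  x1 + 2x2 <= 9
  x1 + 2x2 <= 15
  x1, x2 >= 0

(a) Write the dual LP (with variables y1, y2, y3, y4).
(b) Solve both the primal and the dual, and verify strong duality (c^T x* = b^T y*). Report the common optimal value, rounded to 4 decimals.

The standard primal-dual pair for 'max c^T x s.t. A x <= b, x >= 0' is:
  Dual:  min b^T y  s.t.  A^T y >= c,  y >= 0.

So the dual LP is:
  minimize  8y1 + 4y2 + 9y3 + 15y4
  subject to:
    y1 + y3 + y4 >= 1
    y2 + 2y3 + 2y4 >= 4
    y1, y2, y3, y4 >= 0

Solving the primal: x* = (1, 4).
  primal value c^T x* = 17.
Solving the dual: y* = (0, 2, 1, 0).
  dual value b^T y* = 17.
Strong duality: c^T x* = b^T y*. Confirmed.

17


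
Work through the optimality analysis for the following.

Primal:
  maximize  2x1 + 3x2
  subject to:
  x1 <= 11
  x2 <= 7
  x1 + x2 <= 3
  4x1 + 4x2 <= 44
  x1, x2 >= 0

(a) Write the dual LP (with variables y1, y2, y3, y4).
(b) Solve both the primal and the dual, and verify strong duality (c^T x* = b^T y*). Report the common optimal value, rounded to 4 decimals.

The standard primal-dual pair for 'max c^T x s.t. A x <= b, x >= 0' is:
  Dual:  min b^T y  s.t.  A^T y >= c,  y >= 0.

So the dual LP is:
  minimize  11y1 + 7y2 + 3y3 + 44y4
  subject to:
    y1 + y3 + 4y4 >= 2
    y2 + y3 + 4y4 >= 3
    y1, y2, y3, y4 >= 0

Solving the primal: x* = (0, 3).
  primal value c^T x* = 9.
Solving the dual: y* = (0, 0, 3, 0).
  dual value b^T y* = 9.
Strong duality: c^T x* = b^T y*. Confirmed.

9


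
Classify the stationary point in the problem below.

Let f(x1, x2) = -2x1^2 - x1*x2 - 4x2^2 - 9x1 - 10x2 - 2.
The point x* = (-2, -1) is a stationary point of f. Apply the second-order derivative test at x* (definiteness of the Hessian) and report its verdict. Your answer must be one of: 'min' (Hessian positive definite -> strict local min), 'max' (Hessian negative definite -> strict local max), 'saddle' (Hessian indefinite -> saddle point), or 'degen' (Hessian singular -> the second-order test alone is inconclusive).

Compute the Hessian H = grad^2 f:
  H = [[-4, -1], [-1, -8]]
Verify stationarity: grad f(x*) = H x* + g = (0, 0).
Eigenvalues of H: -8.2361, -3.7639.
Both eigenvalues < 0, so H is negative definite -> x* is a strict local max.

max


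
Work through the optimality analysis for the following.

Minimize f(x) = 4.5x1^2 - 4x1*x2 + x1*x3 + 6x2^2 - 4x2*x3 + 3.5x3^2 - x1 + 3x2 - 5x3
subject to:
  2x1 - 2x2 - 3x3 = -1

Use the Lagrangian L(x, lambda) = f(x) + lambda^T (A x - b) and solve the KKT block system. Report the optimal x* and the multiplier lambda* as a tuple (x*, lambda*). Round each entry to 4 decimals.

Form the Lagrangian:
  L(x, lambda) = (1/2) x^T Q x + c^T x + lambda^T (A x - b)
Stationarity (grad_x L = 0): Q x + c + A^T lambda = 0.
Primal feasibility: A x = b.

This gives the KKT block system:
  [ Q   A^T ] [ x     ]   [-c ]
  [ A    0  ] [ lambda ] = [ b ]

Solving the linear system:
  x*      = (0.0845, -0.1253, 0.4732)
  lambda* = (-0.3673)
  f(x*)   = -1.5968

x* = (0.0845, -0.1253, 0.4732), lambda* = (-0.3673)


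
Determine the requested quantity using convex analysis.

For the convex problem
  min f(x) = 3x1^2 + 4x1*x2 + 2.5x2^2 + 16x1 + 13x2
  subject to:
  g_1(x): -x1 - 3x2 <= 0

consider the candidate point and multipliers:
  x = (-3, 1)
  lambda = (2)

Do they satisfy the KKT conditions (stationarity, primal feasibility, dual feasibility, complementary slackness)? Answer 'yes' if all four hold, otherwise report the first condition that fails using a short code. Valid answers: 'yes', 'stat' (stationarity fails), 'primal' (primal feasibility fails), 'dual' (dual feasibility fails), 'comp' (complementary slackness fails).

Gradient of f: grad f(x) = Q x + c = (2, 6)
Constraint values g_i(x) = a_i^T x - b_i:
  g_1((-3, 1)) = 0
Stationarity residual: grad f(x) + sum_i lambda_i a_i = (0, 0)
  -> stationarity OK
Primal feasibility (all g_i <= 0): OK
Dual feasibility (all lambda_i >= 0): OK
Complementary slackness (lambda_i * g_i(x) = 0 for all i): OK

Verdict: yes, KKT holds.

yes


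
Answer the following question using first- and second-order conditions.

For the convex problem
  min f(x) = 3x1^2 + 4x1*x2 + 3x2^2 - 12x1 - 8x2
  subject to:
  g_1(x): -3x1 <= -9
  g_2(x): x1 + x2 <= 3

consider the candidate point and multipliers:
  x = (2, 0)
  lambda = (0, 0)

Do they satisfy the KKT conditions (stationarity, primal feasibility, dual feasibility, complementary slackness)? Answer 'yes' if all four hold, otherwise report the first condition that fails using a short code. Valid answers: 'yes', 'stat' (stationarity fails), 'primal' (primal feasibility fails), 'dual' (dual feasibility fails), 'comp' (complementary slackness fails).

Gradient of f: grad f(x) = Q x + c = (0, 0)
Constraint values g_i(x) = a_i^T x - b_i:
  g_1((2, 0)) = 3
  g_2((2, 0)) = -1
Stationarity residual: grad f(x) + sum_i lambda_i a_i = (0, 0)
  -> stationarity OK
Primal feasibility (all g_i <= 0): FAILS
Dual feasibility (all lambda_i >= 0): OK
Complementary slackness (lambda_i * g_i(x) = 0 for all i): OK

Verdict: the first failing condition is primal_feasibility -> primal.

primal


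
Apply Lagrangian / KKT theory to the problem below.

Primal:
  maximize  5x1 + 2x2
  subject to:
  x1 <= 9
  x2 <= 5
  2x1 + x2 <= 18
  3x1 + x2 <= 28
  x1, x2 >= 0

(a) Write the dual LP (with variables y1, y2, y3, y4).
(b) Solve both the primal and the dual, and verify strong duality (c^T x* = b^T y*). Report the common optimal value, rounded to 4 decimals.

The standard primal-dual pair for 'max c^T x s.t. A x <= b, x >= 0' is:
  Dual:  min b^T y  s.t.  A^T y >= c,  y >= 0.

So the dual LP is:
  minimize  9y1 + 5y2 + 18y3 + 28y4
  subject to:
    y1 + 2y3 + 3y4 >= 5
    y2 + y3 + y4 >= 2
    y1, y2, y3, y4 >= 0

Solving the primal: x* = (9, 0).
  primal value c^T x* = 45.
Solving the dual: y* = (0, 0, 2.5, 0).
  dual value b^T y* = 45.
Strong duality: c^T x* = b^T y*. Confirmed.

45


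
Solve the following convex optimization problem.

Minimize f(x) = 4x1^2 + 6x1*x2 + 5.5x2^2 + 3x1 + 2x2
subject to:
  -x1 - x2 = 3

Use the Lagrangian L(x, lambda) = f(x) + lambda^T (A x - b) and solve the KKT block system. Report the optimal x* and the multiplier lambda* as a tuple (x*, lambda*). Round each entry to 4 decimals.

Form the Lagrangian:
  L(x, lambda) = (1/2) x^T Q x + c^T x + lambda^T (A x - b)
Stationarity (grad_x L = 0): Q x + c + A^T lambda = 0.
Primal feasibility: A x = b.

This gives the KKT block system:
  [ Q   A^T ] [ x     ]   [-c ]
  [ A    0  ] [ lambda ] = [ b ]

Solving the linear system:
  x*      = (-2.2857, -0.7143)
  lambda* = (-19.5714)
  f(x*)   = 25.2143

x* = (-2.2857, -0.7143), lambda* = (-19.5714)


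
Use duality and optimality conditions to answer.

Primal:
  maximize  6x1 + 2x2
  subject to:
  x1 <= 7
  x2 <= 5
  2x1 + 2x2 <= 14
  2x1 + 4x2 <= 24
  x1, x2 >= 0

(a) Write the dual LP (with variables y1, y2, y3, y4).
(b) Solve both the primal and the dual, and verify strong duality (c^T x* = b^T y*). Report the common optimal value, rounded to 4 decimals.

The standard primal-dual pair for 'max c^T x s.t. A x <= b, x >= 0' is:
  Dual:  min b^T y  s.t.  A^T y >= c,  y >= 0.

So the dual LP is:
  minimize  7y1 + 5y2 + 14y3 + 24y4
  subject to:
    y1 + 2y3 + 2y4 >= 6
    y2 + 2y3 + 4y4 >= 2
    y1, y2, y3, y4 >= 0

Solving the primal: x* = (7, 0).
  primal value c^T x* = 42.
Solving the dual: y* = (0, 0, 3, 0).
  dual value b^T y* = 42.
Strong duality: c^T x* = b^T y*. Confirmed.

42


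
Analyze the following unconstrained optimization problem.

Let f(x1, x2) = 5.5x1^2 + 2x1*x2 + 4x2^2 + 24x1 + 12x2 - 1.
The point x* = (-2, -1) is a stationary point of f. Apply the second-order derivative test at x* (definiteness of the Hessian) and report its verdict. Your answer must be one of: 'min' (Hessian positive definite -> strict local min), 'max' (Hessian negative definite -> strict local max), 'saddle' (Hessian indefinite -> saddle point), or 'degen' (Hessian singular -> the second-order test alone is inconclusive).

Compute the Hessian H = grad^2 f:
  H = [[11, 2], [2, 8]]
Verify stationarity: grad f(x*) = H x* + g = (0, 0).
Eigenvalues of H: 7, 12.
Both eigenvalues > 0, so H is positive definite -> x* is a strict local min.

min


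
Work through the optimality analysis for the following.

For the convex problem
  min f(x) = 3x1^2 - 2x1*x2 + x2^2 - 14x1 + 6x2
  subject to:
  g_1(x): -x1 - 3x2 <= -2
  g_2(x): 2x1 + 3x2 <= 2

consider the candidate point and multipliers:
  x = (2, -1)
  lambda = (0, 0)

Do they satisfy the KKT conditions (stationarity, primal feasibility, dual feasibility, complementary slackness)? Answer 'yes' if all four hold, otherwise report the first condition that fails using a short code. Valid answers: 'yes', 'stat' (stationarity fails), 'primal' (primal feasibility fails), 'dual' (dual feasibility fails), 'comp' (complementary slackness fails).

Gradient of f: grad f(x) = Q x + c = (0, 0)
Constraint values g_i(x) = a_i^T x - b_i:
  g_1((2, -1)) = 3
  g_2((2, -1)) = -1
Stationarity residual: grad f(x) + sum_i lambda_i a_i = (0, 0)
  -> stationarity OK
Primal feasibility (all g_i <= 0): FAILS
Dual feasibility (all lambda_i >= 0): OK
Complementary slackness (lambda_i * g_i(x) = 0 for all i): OK

Verdict: the first failing condition is primal_feasibility -> primal.

primal


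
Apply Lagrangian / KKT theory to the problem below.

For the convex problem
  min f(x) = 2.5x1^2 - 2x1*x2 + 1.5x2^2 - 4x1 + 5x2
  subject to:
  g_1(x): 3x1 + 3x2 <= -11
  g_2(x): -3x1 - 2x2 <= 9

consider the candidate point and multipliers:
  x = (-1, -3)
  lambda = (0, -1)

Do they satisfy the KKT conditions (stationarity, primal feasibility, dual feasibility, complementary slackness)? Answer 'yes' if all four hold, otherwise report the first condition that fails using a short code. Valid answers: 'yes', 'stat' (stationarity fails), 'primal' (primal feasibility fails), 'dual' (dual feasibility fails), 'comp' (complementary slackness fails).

Gradient of f: grad f(x) = Q x + c = (-3, -2)
Constraint values g_i(x) = a_i^T x - b_i:
  g_1((-1, -3)) = -1
  g_2((-1, -3)) = 0
Stationarity residual: grad f(x) + sum_i lambda_i a_i = (0, 0)
  -> stationarity OK
Primal feasibility (all g_i <= 0): OK
Dual feasibility (all lambda_i >= 0): FAILS
Complementary slackness (lambda_i * g_i(x) = 0 for all i): OK

Verdict: the first failing condition is dual_feasibility -> dual.

dual


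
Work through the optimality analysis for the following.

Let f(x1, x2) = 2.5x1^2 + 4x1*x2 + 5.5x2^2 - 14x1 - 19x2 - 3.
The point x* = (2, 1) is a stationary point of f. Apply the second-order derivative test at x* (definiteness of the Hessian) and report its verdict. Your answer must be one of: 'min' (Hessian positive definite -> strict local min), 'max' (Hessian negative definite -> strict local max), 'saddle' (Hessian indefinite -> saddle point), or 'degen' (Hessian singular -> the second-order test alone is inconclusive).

Compute the Hessian H = grad^2 f:
  H = [[5, 4], [4, 11]]
Verify stationarity: grad f(x*) = H x* + g = (0, 0).
Eigenvalues of H: 3, 13.
Both eigenvalues > 0, so H is positive definite -> x* is a strict local min.

min


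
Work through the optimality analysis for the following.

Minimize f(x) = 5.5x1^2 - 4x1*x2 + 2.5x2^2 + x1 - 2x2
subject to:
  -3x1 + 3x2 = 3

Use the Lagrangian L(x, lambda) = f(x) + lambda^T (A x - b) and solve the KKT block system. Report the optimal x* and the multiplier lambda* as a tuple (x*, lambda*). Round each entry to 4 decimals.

Form the Lagrangian:
  L(x, lambda) = (1/2) x^T Q x + c^T x + lambda^T (A x - b)
Stationarity (grad_x L = 0): Q x + c + A^T lambda = 0.
Primal feasibility: A x = b.

This gives the KKT block system:
  [ Q   A^T ] [ x     ]   [-c ]
  [ A    0  ] [ lambda ] = [ b ]

Solving the linear system:
  x*      = (0, 1)
  lambda* = (-1)
  f(x*)   = 0.5

x* = (0, 1), lambda* = (-1)


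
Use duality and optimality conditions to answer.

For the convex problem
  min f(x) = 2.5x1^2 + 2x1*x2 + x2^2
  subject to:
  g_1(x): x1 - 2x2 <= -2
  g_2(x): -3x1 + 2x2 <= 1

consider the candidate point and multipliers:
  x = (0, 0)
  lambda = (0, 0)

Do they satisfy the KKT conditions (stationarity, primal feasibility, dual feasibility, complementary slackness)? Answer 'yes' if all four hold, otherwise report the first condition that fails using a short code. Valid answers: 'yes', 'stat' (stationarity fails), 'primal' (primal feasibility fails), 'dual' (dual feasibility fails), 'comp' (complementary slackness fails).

Gradient of f: grad f(x) = Q x + c = (0, 0)
Constraint values g_i(x) = a_i^T x - b_i:
  g_1((0, 0)) = 2
  g_2((0, 0)) = -1
Stationarity residual: grad f(x) + sum_i lambda_i a_i = (0, 0)
  -> stationarity OK
Primal feasibility (all g_i <= 0): FAILS
Dual feasibility (all lambda_i >= 0): OK
Complementary slackness (lambda_i * g_i(x) = 0 for all i): OK

Verdict: the first failing condition is primal_feasibility -> primal.

primal


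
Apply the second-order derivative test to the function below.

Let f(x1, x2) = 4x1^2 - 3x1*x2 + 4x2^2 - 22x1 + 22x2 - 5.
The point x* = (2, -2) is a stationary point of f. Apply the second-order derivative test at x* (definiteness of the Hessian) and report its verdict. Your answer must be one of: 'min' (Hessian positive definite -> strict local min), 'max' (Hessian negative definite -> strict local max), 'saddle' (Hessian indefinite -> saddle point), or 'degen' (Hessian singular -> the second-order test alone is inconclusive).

Compute the Hessian H = grad^2 f:
  H = [[8, -3], [-3, 8]]
Verify stationarity: grad f(x*) = H x* + g = (0, 0).
Eigenvalues of H: 5, 11.
Both eigenvalues > 0, so H is positive definite -> x* is a strict local min.

min


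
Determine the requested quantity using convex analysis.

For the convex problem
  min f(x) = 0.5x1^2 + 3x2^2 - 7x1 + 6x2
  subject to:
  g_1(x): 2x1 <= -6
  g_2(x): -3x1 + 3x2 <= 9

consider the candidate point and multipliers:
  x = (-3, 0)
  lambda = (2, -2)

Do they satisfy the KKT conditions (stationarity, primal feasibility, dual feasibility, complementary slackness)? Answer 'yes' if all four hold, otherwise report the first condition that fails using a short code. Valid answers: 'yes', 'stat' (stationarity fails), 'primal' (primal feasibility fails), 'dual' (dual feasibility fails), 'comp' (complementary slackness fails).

Gradient of f: grad f(x) = Q x + c = (-10, 6)
Constraint values g_i(x) = a_i^T x - b_i:
  g_1((-3, 0)) = 0
  g_2((-3, 0)) = 0
Stationarity residual: grad f(x) + sum_i lambda_i a_i = (0, 0)
  -> stationarity OK
Primal feasibility (all g_i <= 0): OK
Dual feasibility (all lambda_i >= 0): FAILS
Complementary slackness (lambda_i * g_i(x) = 0 for all i): OK

Verdict: the first failing condition is dual_feasibility -> dual.

dual


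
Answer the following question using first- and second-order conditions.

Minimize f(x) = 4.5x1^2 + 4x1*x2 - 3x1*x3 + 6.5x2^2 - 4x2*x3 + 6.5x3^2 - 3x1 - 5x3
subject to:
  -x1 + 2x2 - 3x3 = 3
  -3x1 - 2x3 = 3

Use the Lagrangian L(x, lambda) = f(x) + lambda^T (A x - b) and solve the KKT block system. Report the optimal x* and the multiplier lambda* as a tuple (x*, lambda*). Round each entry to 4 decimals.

Form the Lagrangian:
  L(x, lambda) = (1/2) x^T Q x + c^T x + lambda^T (A x - b)
Stationarity (grad_x L = 0): Q x + c + A^T lambda = 0.
Primal feasibility: A x = b.

This gives the KKT block system:
  [ Q   A^T ] [ x     ]   [-c ]
  [ A    0  ] [ lambda ] = [ b ]

Solving the linear system:
  x*      = (-0.7167, 0.5042, -0.425)
  lambda* = (-2.6939, -1.1549)
  f(x*)   = 7.9106

x* = (-0.7167, 0.5042, -0.425), lambda* = (-2.6939, -1.1549)


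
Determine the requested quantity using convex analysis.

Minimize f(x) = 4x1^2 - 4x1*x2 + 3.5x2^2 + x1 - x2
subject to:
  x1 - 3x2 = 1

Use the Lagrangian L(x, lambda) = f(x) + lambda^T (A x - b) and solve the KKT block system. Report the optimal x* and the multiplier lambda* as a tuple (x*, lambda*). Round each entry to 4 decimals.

Form the Lagrangian:
  L(x, lambda) = (1/2) x^T Q x + c^T x + lambda^T (A x - b)
Stationarity (grad_x L = 0): Q x + c + A^T lambda = 0.
Primal feasibility: A x = b.

This gives the KKT block system:
  [ Q   A^T ] [ x     ]   [-c ]
  [ A    0  ] [ lambda ] = [ b ]

Solving the linear system:
  x*      = (-0.2, -0.4)
  lambda* = (-1)
  f(x*)   = 0.6

x* = (-0.2, -0.4), lambda* = (-1)


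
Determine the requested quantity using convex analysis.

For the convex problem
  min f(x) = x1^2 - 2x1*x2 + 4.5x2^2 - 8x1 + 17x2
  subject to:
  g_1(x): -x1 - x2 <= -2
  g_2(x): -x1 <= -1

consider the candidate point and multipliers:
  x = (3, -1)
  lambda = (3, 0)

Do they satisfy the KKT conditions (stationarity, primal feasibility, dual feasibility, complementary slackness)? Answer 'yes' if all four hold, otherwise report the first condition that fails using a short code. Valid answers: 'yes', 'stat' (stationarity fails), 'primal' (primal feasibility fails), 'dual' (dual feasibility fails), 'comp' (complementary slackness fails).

Gradient of f: grad f(x) = Q x + c = (0, 2)
Constraint values g_i(x) = a_i^T x - b_i:
  g_1((3, -1)) = 0
  g_2((3, -1)) = -2
Stationarity residual: grad f(x) + sum_i lambda_i a_i = (-3, -1)
  -> stationarity FAILS
Primal feasibility (all g_i <= 0): OK
Dual feasibility (all lambda_i >= 0): OK
Complementary slackness (lambda_i * g_i(x) = 0 for all i): OK

Verdict: the first failing condition is stationarity -> stat.

stat


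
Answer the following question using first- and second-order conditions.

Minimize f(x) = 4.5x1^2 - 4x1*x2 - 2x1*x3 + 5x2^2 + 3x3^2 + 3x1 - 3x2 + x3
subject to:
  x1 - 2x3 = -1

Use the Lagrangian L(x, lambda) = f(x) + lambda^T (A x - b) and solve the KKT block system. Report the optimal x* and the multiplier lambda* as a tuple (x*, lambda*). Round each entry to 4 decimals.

Form the Lagrangian:
  L(x, lambda) = (1/2) x^T Q x + c^T x + lambda^T (A x - b)
Stationarity (grad_x L = 0): Q x + c + A^T lambda = 0.
Primal feasibility: A x = b.

This gives the KKT block system:
  [ Q   A^T ] [ x     ]   [-c ]
  [ A    0  ] [ lambda ] = [ b ]

Solving the linear system:
  x*      = (-0.4058, 0.1377, 0.2971)
  lambda* = (1.7971)
  f(x*)   = 0.2319

x* = (-0.4058, 0.1377, 0.2971), lambda* = (1.7971)


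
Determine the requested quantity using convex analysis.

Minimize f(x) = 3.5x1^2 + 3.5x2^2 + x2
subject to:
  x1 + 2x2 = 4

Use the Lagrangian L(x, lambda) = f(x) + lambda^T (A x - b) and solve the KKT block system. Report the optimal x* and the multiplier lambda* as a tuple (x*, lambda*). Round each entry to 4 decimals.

Form the Lagrangian:
  L(x, lambda) = (1/2) x^T Q x + c^T x + lambda^T (A x - b)
Stationarity (grad_x L = 0): Q x + c + A^T lambda = 0.
Primal feasibility: A x = b.

This gives the KKT block system:
  [ Q   A^T ] [ x     ]   [-c ]
  [ A    0  ] [ lambda ] = [ b ]

Solving the linear system:
  x*      = (0.8571, 1.5714)
  lambda* = (-6)
  f(x*)   = 12.7857

x* = (0.8571, 1.5714), lambda* = (-6)


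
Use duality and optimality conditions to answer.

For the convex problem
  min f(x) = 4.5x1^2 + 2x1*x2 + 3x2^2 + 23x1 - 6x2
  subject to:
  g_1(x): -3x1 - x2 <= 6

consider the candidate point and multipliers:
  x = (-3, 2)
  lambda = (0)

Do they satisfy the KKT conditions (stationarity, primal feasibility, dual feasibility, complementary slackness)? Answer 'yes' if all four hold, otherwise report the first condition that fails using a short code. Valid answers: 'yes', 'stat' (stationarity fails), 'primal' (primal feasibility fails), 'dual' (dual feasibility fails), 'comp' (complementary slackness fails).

Gradient of f: grad f(x) = Q x + c = (0, 0)
Constraint values g_i(x) = a_i^T x - b_i:
  g_1((-3, 2)) = 1
Stationarity residual: grad f(x) + sum_i lambda_i a_i = (0, 0)
  -> stationarity OK
Primal feasibility (all g_i <= 0): FAILS
Dual feasibility (all lambda_i >= 0): OK
Complementary slackness (lambda_i * g_i(x) = 0 for all i): OK

Verdict: the first failing condition is primal_feasibility -> primal.

primal


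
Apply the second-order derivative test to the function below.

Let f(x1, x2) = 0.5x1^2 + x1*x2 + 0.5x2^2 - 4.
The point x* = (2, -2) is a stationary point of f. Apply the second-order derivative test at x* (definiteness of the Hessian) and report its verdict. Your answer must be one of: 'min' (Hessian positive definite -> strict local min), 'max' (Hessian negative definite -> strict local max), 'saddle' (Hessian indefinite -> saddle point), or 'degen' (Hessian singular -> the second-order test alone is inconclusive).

Compute the Hessian H = grad^2 f:
  H = [[1, 1], [1, 1]]
Verify stationarity: grad f(x*) = H x* + g = (0, 0).
Eigenvalues of H: 0, 2.
H has a zero eigenvalue (singular; positive semidefinite but not definite), so H is neither positive definite, negative definite, nor indefinite. The second-order test alone is inconclusive -> degen.
(Indeed, f is constant along the null direction of H through x*, so x* is not a strict local extremum.)

degen


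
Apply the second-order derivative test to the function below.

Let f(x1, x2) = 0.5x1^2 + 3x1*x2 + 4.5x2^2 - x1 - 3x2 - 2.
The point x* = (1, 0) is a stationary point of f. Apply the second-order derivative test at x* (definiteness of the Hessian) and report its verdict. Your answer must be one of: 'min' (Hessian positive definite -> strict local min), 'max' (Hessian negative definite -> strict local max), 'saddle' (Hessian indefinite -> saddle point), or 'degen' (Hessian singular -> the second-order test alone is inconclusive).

Compute the Hessian H = grad^2 f:
  H = [[1, 3], [3, 9]]
Verify stationarity: grad f(x*) = H x* + g = (0, 0).
Eigenvalues of H: 0, 10.
H has a zero eigenvalue (singular; positive semidefinite but not definite), so H is neither positive definite, negative definite, nor indefinite. The second-order test alone is inconclusive -> degen.
(Indeed, f is constant along the null direction of H through x*, so x* is not a strict local extremum.)

degen


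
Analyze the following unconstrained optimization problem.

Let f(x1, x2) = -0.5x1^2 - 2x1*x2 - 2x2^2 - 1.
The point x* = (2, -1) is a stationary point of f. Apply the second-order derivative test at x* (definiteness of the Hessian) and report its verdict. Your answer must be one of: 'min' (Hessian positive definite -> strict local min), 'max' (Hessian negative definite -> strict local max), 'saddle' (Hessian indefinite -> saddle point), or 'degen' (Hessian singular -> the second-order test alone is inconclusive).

Compute the Hessian H = grad^2 f:
  H = [[-1, -2], [-2, -4]]
Verify stationarity: grad f(x*) = H x* + g = (0, 0).
Eigenvalues of H: -5, 0.
H has a zero eigenvalue (singular; negative semidefinite but not definite), so H is neither positive definite, negative definite, nor indefinite. The second-order test alone is inconclusive -> degen.
(Indeed, f is constant along the null direction of H through x*, so x* is not a strict local extremum.)

degen


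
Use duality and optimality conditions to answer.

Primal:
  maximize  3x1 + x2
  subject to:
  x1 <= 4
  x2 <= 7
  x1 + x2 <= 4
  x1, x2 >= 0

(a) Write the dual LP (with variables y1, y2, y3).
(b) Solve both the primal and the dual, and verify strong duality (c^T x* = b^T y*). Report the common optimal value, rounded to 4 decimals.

The standard primal-dual pair for 'max c^T x s.t. A x <= b, x >= 0' is:
  Dual:  min b^T y  s.t.  A^T y >= c,  y >= 0.

So the dual LP is:
  minimize  4y1 + 7y2 + 4y3
  subject to:
    y1 + y3 >= 3
    y2 + y3 >= 1
    y1, y2, y3 >= 0

Solving the primal: x* = (4, 0).
  primal value c^T x* = 12.
Solving the dual: y* = (2, 0, 1).
  dual value b^T y* = 12.
Strong duality: c^T x* = b^T y*. Confirmed.

12


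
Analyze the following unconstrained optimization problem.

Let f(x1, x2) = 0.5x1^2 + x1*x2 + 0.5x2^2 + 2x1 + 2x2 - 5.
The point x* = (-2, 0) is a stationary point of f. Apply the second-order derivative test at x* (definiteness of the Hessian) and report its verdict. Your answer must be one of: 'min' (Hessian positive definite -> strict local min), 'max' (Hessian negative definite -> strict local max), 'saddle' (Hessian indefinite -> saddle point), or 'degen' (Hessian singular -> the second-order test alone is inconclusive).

Compute the Hessian H = grad^2 f:
  H = [[1, 1], [1, 1]]
Verify stationarity: grad f(x*) = H x* + g = (0, 0).
Eigenvalues of H: 0, 2.
H has a zero eigenvalue (singular; positive semidefinite but not definite), so H is neither positive definite, negative definite, nor indefinite. The second-order test alone is inconclusive -> degen.
(Indeed, f is constant along the null direction of H through x*, so x* is not a strict local extremum.)

degen


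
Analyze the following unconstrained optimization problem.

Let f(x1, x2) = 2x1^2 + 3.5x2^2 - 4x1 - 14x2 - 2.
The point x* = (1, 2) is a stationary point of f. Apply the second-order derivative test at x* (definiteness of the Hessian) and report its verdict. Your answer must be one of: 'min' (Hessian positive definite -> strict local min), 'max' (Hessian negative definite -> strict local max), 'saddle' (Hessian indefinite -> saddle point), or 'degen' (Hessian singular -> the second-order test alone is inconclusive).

Compute the Hessian H = grad^2 f:
  H = [[4, 0], [0, 7]]
Verify stationarity: grad f(x*) = H x* + g = (0, 0).
Eigenvalues of H: 4, 7.
Both eigenvalues > 0, so H is positive definite -> x* is a strict local min.

min


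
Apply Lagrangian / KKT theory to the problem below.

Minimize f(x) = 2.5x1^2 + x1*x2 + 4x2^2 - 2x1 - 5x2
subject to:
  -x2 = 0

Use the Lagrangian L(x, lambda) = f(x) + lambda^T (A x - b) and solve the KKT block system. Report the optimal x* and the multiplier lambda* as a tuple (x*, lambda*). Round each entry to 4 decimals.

Form the Lagrangian:
  L(x, lambda) = (1/2) x^T Q x + c^T x + lambda^T (A x - b)
Stationarity (grad_x L = 0): Q x + c + A^T lambda = 0.
Primal feasibility: A x = b.

This gives the KKT block system:
  [ Q   A^T ] [ x     ]   [-c ]
  [ A    0  ] [ lambda ] = [ b ]

Solving the linear system:
  x*      = (0.4, 0)
  lambda* = (-4.6)
  f(x*)   = -0.4

x* = (0.4, 0), lambda* = (-4.6)


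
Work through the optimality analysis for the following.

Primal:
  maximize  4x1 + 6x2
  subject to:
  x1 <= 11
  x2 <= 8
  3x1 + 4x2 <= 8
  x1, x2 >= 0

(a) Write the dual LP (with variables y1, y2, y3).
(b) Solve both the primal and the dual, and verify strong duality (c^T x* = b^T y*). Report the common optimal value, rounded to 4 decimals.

The standard primal-dual pair for 'max c^T x s.t. A x <= b, x >= 0' is:
  Dual:  min b^T y  s.t.  A^T y >= c,  y >= 0.

So the dual LP is:
  minimize  11y1 + 8y2 + 8y3
  subject to:
    y1 + 3y3 >= 4
    y2 + 4y3 >= 6
    y1, y2, y3 >= 0

Solving the primal: x* = (0, 2).
  primal value c^T x* = 12.
Solving the dual: y* = (0, 0, 1.5).
  dual value b^T y* = 12.
Strong duality: c^T x* = b^T y*. Confirmed.

12


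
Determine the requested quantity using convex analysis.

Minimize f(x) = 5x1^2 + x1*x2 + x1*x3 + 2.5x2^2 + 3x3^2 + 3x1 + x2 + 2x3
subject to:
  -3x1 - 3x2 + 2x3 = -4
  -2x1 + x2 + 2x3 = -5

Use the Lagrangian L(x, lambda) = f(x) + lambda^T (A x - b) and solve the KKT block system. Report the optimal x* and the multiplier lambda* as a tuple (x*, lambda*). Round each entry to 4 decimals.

Form the Lagrangian:
  L(x, lambda) = (1/2) x^T Q x + c^T x + lambda^T (A x - b)
Stationarity (grad_x L = 0): Q x + c + A^T lambda = 0.
Primal feasibility: A x = b.

This gives the KKT block system:
  [ Q   A^T ] [ x     ]   [-c ]
  [ A    0  ] [ lambda ] = [ b ]

Solving the linear system:
  x*      = (0.6789, -0.4197, -1.6113)
  lambda* = (0.7687, 2.7258)
  f(x*)   = 7.5489

x* = (0.6789, -0.4197, -1.6113), lambda* = (0.7687, 2.7258)


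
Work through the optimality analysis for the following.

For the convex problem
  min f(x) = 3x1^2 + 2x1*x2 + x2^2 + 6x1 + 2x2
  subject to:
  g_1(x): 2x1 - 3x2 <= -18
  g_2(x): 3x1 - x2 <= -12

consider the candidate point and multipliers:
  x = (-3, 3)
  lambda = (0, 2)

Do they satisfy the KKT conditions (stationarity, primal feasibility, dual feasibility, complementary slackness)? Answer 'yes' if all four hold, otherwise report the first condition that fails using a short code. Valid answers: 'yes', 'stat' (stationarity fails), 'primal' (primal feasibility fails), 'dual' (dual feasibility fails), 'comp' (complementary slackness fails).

Gradient of f: grad f(x) = Q x + c = (-6, 2)
Constraint values g_i(x) = a_i^T x - b_i:
  g_1((-3, 3)) = 3
  g_2((-3, 3)) = 0
Stationarity residual: grad f(x) + sum_i lambda_i a_i = (0, 0)
  -> stationarity OK
Primal feasibility (all g_i <= 0): FAILS
Dual feasibility (all lambda_i >= 0): OK
Complementary slackness (lambda_i * g_i(x) = 0 for all i): OK

Verdict: the first failing condition is primal_feasibility -> primal.

primal


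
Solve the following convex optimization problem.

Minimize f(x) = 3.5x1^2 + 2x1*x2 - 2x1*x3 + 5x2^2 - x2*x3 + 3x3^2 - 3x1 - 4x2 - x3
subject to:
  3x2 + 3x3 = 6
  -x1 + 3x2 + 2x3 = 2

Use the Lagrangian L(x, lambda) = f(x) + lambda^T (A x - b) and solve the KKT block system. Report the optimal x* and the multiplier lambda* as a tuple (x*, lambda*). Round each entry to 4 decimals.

Form the Lagrangian:
  L(x, lambda) = (1/2) x^T Q x + c^T x + lambda^T (A x - b)
Stationarity (grad_x L = 0): Q x + c + A^T lambda = 0.
Primal feasibility: A x = b.

This gives the KKT block system:
  [ Q   A^T ] [ x     ]   [-c ]
  [ A    0  ] [ lambda ] = [ b ]

Solving the linear system:
  x*      = (2.0606, 0.0606, 1.9394)
  lambda* = (-7.2626, 7.6667)
  f(x*)   = 9.9394

x* = (2.0606, 0.0606, 1.9394), lambda* = (-7.2626, 7.6667)


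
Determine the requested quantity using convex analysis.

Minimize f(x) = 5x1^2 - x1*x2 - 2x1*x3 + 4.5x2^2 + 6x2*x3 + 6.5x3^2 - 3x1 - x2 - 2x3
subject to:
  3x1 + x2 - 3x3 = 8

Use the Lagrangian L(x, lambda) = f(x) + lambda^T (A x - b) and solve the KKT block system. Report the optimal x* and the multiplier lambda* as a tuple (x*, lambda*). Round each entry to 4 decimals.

Form the Lagrangian:
  L(x, lambda) = (1/2) x^T Q x + c^T x + lambda^T (A x - b)
Stationarity (grad_x L = 0): Q x + c + A^T lambda = 0.
Primal feasibility: A x = b.

This gives the KKT block system:
  [ Q   A^T ] [ x     ]   [-c ]
  [ A    0  ] [ lambda ] = [ b ]

Solving the linear system:
  x*      = (1.2174, 1.2926, -1.0184)
  lambda* = (-3.306)
  f(x*)   = 11.7701

x* = (1.2174, 1.2926, -1.0184), lambda* = (-3.306)


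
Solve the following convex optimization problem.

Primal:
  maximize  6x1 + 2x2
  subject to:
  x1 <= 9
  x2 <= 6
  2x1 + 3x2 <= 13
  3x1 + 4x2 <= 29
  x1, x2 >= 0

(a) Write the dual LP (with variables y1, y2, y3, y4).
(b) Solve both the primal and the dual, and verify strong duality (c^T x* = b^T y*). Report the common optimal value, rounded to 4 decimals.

The standard primal-dual pair for 'max c^T x s.t. A x <= b, x >= 0' is:
  Dual:  min b^T y  s.t.  A^T y >= c,  y >= 0.

So the dual LP is:
  minimize  9y1 + 6y2 + 13y3 + 29y4
  subject to:
    y1 + 2y3 + 3y4 >= 6
    y2 + 3y3 + 4y4 >= 2
    y1, y2, y3, y4 >= 0

Solving the primal: x* = (6.5, 0).
  primal value c^T x* = 39.
Solving the dual: y* = (0, 0, 3, 0).
  dual value b^T y* = 39.
Strong duality: c^T x* = b^T y*. Confirmed.

39


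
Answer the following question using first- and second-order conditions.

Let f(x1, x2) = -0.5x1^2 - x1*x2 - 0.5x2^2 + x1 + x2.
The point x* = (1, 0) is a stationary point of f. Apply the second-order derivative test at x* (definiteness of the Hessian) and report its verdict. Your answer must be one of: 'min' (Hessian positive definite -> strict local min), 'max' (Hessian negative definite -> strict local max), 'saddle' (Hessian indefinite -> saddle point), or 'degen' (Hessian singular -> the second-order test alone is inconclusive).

Compute the Hessian H = grad^2 f:
  H = [[-1, -1], [-1, -1]]
Verify stationarity: grad f(x*) = H x* + g = (0, 0).
Eigenvalues of H: -2, 0.
H has a zero eigenvalue (singular; negative semidefinite but not definite), so H is neither positive definite, negative definite, nor indefinite. The second-order test alone is inconclusive -> degen.
(Indeed, f is constant along the null direction of H through x*, so x* is not a strict local extremum.)

degen


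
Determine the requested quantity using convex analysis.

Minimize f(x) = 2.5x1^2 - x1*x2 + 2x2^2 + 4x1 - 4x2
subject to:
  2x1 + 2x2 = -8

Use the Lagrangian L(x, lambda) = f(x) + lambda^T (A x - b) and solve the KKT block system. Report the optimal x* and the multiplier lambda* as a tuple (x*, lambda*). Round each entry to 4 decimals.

Form the Lagrangian:
  L(x, lambda) = (1/2) x^T Q x + c^T x + lambda^T (A x - b)
Stationarity (grad_x L = 0): Q x + c + A^T lambda = 0.
Primal feasibility: A x = b.

This gives the KKT block system:
  [ Q   A^T ] [ x     ]   [-c ]
  [ A    0  ] [ lambda ] = [ b ]

Solving the linear system:
  x*      = (-2.5455, -1.4545)
  lambda* = (3.6364)
  f(x*)   = 12.3636

x* = (-2.5455, -1.4545), lambda* = (3.6364)


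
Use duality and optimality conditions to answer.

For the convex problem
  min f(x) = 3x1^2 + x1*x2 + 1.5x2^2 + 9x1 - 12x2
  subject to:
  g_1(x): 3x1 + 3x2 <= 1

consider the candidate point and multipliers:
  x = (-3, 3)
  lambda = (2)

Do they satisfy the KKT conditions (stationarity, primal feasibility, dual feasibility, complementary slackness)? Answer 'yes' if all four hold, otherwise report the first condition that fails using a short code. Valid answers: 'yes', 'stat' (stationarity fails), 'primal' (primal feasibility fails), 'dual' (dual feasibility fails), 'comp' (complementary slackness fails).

Gradient of f: grad f(x) = Q x + c = (-6, -6)
Constraint values g_i(x) = a_i^T x - b_i:
  g_1((-3, 3)) = -1
Stationarity residual: grad f(x) + sum_i lambda_i a_i = (0, 0)
  -> stationarity OK
Primal feasibility (all g_i <= 0): OK
Dual feasibility (all lambda_i >= 0): OK
Complementary slackness (lambda_i * g_i(x) = 0 for all i): FAILS

Verdict: the first failing condition is complementary_slackness -> comp.

comp


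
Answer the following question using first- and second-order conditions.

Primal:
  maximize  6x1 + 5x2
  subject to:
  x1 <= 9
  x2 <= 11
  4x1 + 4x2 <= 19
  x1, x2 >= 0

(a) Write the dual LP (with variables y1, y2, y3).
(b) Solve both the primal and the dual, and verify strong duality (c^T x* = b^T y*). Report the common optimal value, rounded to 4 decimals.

The standard primal-dual pair for 'max c^T x s.t. A x <= b, x >= 0' is:
  Dual:  min b^T y  s.t.  A^T y >= c,  y >= 0.

So the dual LP is:
  minimize  9y1 + 11y2 + 19y3
  subject to:
    y1 + 4y3 >= 6
    y2 + 4y3 >= 5
    y1, y2, y3 >= 0

Solving the primal: x* = (4.75, 0).
  primal value c^T x* = 28.5.
Solving the dual: y* = (0, 0, 1.5).
  dual value b^T y* = 28.5.
Strong duality: c^T x* = b^T y*. Confirmed.

28.5


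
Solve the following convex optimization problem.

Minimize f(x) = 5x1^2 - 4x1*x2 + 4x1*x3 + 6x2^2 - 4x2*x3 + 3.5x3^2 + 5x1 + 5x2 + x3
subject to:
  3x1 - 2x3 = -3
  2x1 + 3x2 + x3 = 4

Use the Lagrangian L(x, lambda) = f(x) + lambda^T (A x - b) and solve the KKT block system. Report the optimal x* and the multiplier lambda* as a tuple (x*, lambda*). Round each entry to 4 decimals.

Form the Lagrangian:
  L(x, lambda) = (1/2) x^T Q x + c^T x + lambda^T (A x - b)
Stationarity (grad_x L = 0): Q x + c + A^T lambda = 0.
Primal feasibility: A x = b.

This gives the KKT block system:
  [ Q   A^T ] [ x     ]   [-c ]
  [ A    0  ] [ lambda ] = [ b ]

Solving the linear system:
  x*      = (-0.1216, 0.9752, 1.3175)
  lambda* = (0.9311, -3.9731)
  f(x*)   = 12.1356

x* = (-0.1216, 0.9752, 1.3175), lambda* = (0.9311, -3.9731)


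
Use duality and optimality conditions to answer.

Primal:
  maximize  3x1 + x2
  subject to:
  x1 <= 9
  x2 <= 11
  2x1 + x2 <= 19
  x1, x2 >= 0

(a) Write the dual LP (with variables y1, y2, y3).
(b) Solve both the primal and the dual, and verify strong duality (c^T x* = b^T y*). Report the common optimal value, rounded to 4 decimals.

The standard primal-dual pair for 'max c^T x s.t. A x <= b, x >= 0' is:
  Dual:  min b^T y  s.t.  A^T y >= c,  y >= 0.

So the dual LP is:
  minimize  9y1 + 11y2 + 19y3
  subject to:
    y1 + 2y3 >= 3
    y2 + y3 >= 1
    y1, y2, y3 >= 0

Solving the primal: x* = (9, 1).
  primal value c^T x* = 28.
Solving the dual: y* = (1, 0, 1).
  dual value b^T y* = 28.
Strong duality: c^T x* = b^T y*. Confirmed.

28


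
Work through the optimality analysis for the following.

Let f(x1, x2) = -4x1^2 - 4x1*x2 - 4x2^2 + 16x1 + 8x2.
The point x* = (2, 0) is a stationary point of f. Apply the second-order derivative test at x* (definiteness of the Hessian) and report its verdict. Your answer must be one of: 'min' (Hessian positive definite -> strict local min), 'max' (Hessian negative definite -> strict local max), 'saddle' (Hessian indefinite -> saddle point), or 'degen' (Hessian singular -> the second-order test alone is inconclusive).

Compute the Hessian H = grad^2 f:
  H = [[-8, -4], [-4, -8]]
Verify stationarity: grad f(x*) = H x* + g = (0, 0).
Eigenvalues of H: -12, -4.
Both eigenvalues < 0, so H is negative definite -> x* is a strict local max.

max


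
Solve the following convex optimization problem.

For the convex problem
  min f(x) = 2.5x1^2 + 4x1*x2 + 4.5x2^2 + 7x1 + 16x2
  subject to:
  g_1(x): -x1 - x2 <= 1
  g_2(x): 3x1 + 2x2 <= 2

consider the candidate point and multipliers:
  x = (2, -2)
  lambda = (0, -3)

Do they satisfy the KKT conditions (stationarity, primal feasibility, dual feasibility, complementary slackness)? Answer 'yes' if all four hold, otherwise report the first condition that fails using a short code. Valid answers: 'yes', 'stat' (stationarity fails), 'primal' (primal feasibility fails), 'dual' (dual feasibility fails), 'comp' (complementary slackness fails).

Gradient of f: grad f(x) = Q x + c = (9, 6)
Constraint values g_i(x) = a_i^T x - b_i:
  g_1((2, -2)) = -1
  g_2((2, -2)) = 0
Stationarity residual: grad f(x) + sum_i lambda_i a_i = (0, 0)
  -> stationarity OK
Primal feasibility (all g_i <= 0): OK
Dual feasibility (all lambda_i >= 0): FAILS
Complementary slackness (lambda_i * g_i(x) = 0 for all i): OK

Verdict: the first failing condition is dual_feasibility -> dual.

dual
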